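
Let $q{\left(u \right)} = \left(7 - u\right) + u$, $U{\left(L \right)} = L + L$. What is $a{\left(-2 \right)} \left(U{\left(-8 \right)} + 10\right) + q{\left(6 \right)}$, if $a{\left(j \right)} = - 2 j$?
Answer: $-17$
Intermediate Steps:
$U{\left(L \right)} = 2 L$
$q{\left(u \right)} = 7$
$a{\left(-2 \right)} \left(U{\left(-8 \right)} + 10\right) + q{\left(6 \right)} = \left(-2\right) \left(-2\right) \left(2 \left(-8\right) + 10\right) + 7 = 4 \left(-16 + 10\right) + 7 = 4 \left(-6\right) + 7 = -24 + 7 = -17$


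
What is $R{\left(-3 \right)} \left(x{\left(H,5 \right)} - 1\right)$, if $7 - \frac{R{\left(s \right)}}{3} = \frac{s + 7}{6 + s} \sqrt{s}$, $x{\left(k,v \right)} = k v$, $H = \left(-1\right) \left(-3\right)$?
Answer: $294 - 56 i \sqrt{3} \approx 294.0 - 96.995 i$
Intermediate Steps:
$H = 3$
$R{\left(s \right)} = 21 - \frac{3 \sqrt{s} \left(7 + s\right)}{6 + s}$ ($R{\left(s \right)} = 21 - 3 \frac{s + 7}{6 + s} \sqrt{s} = 21 - 3 \frac{7 + s}{6 + s} \sqrt{s} = 21 - 3 \frac{\sqrt{s} \left(7 + s\right)}{6 + s} = 21 - \frac{3 \sqrt{s} \left(7 + s\right)}{6 + s}$)
$R{\left(-3 \right)} \left(x{\left(H,5 \right)} - 1\right) = \frac{3 \left(42 - \left(-3\right)^{\frac{3}{2}} - 7 \sqrt{-3} + 7 \left(-3\right)\right)}{6 - 3} \left(3 \cdot 5 - 1\right) = \frac{3 \left(42 - - 3 i \sqrt{3} - 7 i \sqrt{3} - 21\right)}{3} \left(15 - 1\right) = 3 \cdot \frac{1}{3} \left(42 + 3 i \sqrt{3} - 7 i \sqrt{3} - 21\right) 14 = 3 \cdot \frac{1}{3} \left(21 - 4 i \sqrt{3}\right) 14 = \left(21 - 4 i \sqrt{3}\right) 14 = 294 - 56 i \sqrt{3}$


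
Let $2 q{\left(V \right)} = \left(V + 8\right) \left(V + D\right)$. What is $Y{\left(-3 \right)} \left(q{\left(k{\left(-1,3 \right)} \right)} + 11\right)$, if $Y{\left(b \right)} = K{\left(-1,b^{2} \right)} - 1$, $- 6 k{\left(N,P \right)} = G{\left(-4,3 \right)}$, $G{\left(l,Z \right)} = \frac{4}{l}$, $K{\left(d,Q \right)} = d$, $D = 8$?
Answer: $- \frac{3193}{36} \approx -88.694$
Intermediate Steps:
$k{\left(N,P \right)} = \frac{1}{6}$ ($k{\left(N,P \right)} = - \frac{4 \frac{1}{-4}}{6} = - \frac{4 \left(- \frac{1}{4}\right)}{6} = \left(- \frac{1}{6}\right) \left(-1\right) = \frac{1}{6}$)
$q{\left(V \right)} = \frac{\left(8 + V\right)^{2}}{2}$ ($q{\left(V \right)} = \frac{\left(V + 8\right) \left(V + 8\right)}{2} = \frac{\left(8 + V\right) \left(8 + V\right)}{2} = \frac{\left(8 + V\right)^{2}}{2}$)
$Y{\left(b \right)} = -2$ ($Y{\left(b \right)} = -1 - 1 = -2$)
$Y{\left(-3 \right)} \left(q{\left(k{\left(-1,3 \right)} \right)} + 11\right) = - 2 \left(\left(32 + \frac{1}{2 \cdot 36} + 8 \cdot \frac{1}{6}\right) + 11\right) = - 2 \left(\left(32 + \frac{1}{2} \cdot \frac{1}{36} + \frac{4}{3}\right) + 11\right) = - 2 \left(\left(32 + \frac{1}{72} + \frac{4}{3}\right) + 11\right) = - 2 \left(\frac{2401}{72} + 11\right) = \left(-2\right) \frac{3193}{72} = - \frac{3193}{36}$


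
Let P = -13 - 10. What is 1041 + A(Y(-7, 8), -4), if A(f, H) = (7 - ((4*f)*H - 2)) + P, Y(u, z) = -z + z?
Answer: 1027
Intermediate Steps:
Y(u, z) = 0
P = -23
A(f, H) = -14 - 4*H*f (A(f, H) = (7 - ((4*f)*H - 2)) - 23 = (7 - (4*H*f - 2)) - 23 = (7 - (-2 + 4*H*f)) - 23 = (7 + (2 - 4*H*f)) - 23 = (9 - 4*H*f) - 23 = -14 - 4*H*f)
1041 + A(Y(-7, 8), -4) = 1041 + (-14 - 4*(-4)*0) = 1041 + (-14 + 0) = 1041 - 14 = 1027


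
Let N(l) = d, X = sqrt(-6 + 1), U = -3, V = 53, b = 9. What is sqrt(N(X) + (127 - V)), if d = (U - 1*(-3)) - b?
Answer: sqrt(65) ≈ 8.0623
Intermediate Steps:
X = I*sqrt(5) (X = sqrt(-5) = I*sqrt(5) ≈ 2.2361*I)
d = -9 (d = (-3 - 1*(-3)) - 1*9 = (-3 + 3) - 9 = 0 - 9 = -9)
N(l) = -9
sqrt(N(X) + (127 - V)) = sqrt(-9 + (127 - 1*53)) = sqrt(-9 + (127 - 53)) = sqrt(-9 + 74) = sqrt(65)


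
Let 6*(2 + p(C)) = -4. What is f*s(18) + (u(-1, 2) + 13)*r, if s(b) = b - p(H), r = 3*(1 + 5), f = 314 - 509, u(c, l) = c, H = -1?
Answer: -3814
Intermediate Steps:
p(C) = -8/3 (p(C) = -2 + (⅙)*(-4) = -2 - ⅔ = -8/3)
f = -195
r = 18 (r = 3*6 = 18)
s(b) = 8/3 + b (s(b) = b - 1*(-8/3) = b + 8/3 = 8/3 + b)
f*s(18) + (u(-1, 2) + 13)*r = -195*(8/3 + 18) + (-1 + 13)*18 = -195*62/3 + 12*18 = -4030 + 216 = -3814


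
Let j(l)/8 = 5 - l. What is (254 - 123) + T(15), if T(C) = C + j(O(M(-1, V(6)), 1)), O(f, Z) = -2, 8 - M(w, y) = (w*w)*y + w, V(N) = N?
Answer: 202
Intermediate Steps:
M(w, y) = 8 - w - y*w² (M(w, y) = 8 - ((w*w)*y + w) = 8 - (w²*y + w) = 8 - (y*w² + w) = 8 - (w + y*w²) = 8 + (-w - y*w²) = 8 - w - y*w²)
j(l) = 40 - 8*l (j(l) = 8*(5 - l) = 40 - 8*l)
T(C) = 56 + C (T(C) = C + (40 - 8*(-2)) = C + (40 + 16) = C + 56 = 56 + C)
(254 - 123) + T(15) = (254 - 123) + (56 + 15) = 131 + 71 = 202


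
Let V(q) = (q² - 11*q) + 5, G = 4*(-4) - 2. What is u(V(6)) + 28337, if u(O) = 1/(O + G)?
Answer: 1218490/43 ≈ 28337.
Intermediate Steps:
G = -18 (G = -16 - 2 = -18)
V(q) = 5 + q² - 11*q
u(O) = 1/(-18 + O) (u(O) = 1/(O - 18) = 1/(-18 + O))
u(V(6)) + 28337 = 1/(-18 + (5 + 6² - 11*6)) + 28337 = 1/(-18 + (5 + 36 - 66)) + 28337 = 1/(-18 - 25) + 28337 = 1/(-43) + 28337 = -1/43 + 28337 = 1218490/43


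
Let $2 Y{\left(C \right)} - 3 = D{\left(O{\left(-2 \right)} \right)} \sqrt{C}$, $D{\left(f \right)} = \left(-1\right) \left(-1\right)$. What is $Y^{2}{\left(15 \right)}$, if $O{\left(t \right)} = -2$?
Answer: $\frac{\left(3 + \sqrt{15}\right)^{2}}{4} \approx 11.809$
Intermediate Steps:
$D{\left(f \right)} = 1$
$Y{\left(C \right)} = \frac{3}{2} + \frac{\sqrt{C}}{2}$ ($Y{\left(C \right)} = \frac{3}{2} + \frac{1 \sqrt{C}}{2} = \frac{3}{2} + \frac{\sqrt{C}}{2}$)
$Y^{2}{\left(15 \right)} = \left(\frac{3}{2} + \frac{\sqrt{15}}{2}\right)^{2}$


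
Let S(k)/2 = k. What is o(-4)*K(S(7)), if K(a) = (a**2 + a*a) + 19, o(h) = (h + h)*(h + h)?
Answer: 26304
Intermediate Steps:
S(k) = 2*k
o(h) = 4*h**2 (o(h) = (2*h)*(2*h) = 4*h**2)
K(a) = 19 + 2*a**2 (K(a) = (a**2 + a**2) + 19 = 2*a**2 + 19 = 19 + 2*a**2)
o(-4)*K(S(7)) = (4*(-4)**2)*(19 + 2*(2*7)**2) = (4*16)*(19 + 2*14**2) = 64*(19 + 2*196) = 64*(19 + 392) = 64*411 = 26304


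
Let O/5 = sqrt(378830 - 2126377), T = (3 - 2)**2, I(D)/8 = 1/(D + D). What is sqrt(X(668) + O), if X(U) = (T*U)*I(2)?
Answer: sqrt(1336 + 5*I*sqrt(1747547)) ≈ 63.559 + 51.997*I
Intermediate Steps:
I(D) = 4/D (I(D) = 8/(D + D) = 8/((2*D)) = 8*(1/(2*D)) = 4/D)
T = 1 (T = 1**2 = 1)
X(U) = 2*U (X(U) = (1*U)*(4/2) = U*(4*(1/2)) = U*2 = 2*U)
O = 5*I*sqrt(1747547) (O = 5*sqrt(378830 - 2126377) = 5*sqrt(-1747547) = 5*(I*sqrt(1747547)) = 5*I*sqrt(1747547) ≈ 6609.7*I)
sqrt(X(668) + O) = sqrt(2*668 + 5*I*sqrt(1747547)) = sqrt(1336 + 5*I*sqrt(1747547))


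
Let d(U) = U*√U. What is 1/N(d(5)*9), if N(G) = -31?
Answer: -1/31 ≈ -0.032258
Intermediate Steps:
d(U) = U^(3/2)
1/N(d(5)*9) = 1/(-31) = -1/31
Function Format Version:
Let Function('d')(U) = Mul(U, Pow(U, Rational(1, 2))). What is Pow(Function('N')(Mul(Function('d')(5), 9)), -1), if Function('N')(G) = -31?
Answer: Rational(-1, 31) ≈ -0.032258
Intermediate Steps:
Function('d')(U) = Pow(U, Rational(3, 2))
Pow(Function('N')(Mul(Function('d')(5), 9)), -1) = Pow(-31, -1) = Rational(-1, 31)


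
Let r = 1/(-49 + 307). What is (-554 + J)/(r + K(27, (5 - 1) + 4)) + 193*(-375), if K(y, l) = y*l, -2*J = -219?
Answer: -4033501056/55729 ≈ -72377.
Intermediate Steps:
J = 219/2 (J = -½*(-219) = 219/2 ≈ 109.50)
r = 1/258 ≈ 0.0038760
K(y, l) = l*y
(-554 + J)/(r + K(27, (5 - 1) + 4)) + 193*(-375) = (-554 + 219/2)/(1/258 + ((5 - 1) + 4)*27) + 193*(-375) = -889/(2*(1/258 + (4 + 4)*27)) - 72375 = -889/(2*(1/258 + 8*27)) - 72375 = -889/(2*(1/258 + 216)) - 72375 = -889/(2*55729/258) - 72375 = -889/2*258/55729 - 72375 = -114681/55729 - 72375 = -4033501056/55729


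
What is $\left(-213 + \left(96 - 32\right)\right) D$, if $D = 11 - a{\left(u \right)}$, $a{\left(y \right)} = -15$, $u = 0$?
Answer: $-3874$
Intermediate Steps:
$D = 26$ ($D = 11 - -15 = 11 + 15 = 26$)
$\left(-213 + \left(96 - 32\right)\right) D = \left(-213 + \left(96 - 32\right)\right) 26 = \left(-213 + 64\right) 26 = \left(-149\right) 26 = -3874$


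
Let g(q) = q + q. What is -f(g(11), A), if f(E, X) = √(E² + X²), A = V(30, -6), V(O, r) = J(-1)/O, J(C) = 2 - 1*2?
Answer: -22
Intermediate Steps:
J(C) = 0 (J(C) = 2 - 2 = 0)
V(O, r) = 0 (V(O, r) = 0/O = 0)
g(q) = 2*q
A = 0
-f(g(11), A) = -√((2*11)² + 0²) = -√(22² + 0) = -√(484 + 0) = -√484 = -1*22 = -22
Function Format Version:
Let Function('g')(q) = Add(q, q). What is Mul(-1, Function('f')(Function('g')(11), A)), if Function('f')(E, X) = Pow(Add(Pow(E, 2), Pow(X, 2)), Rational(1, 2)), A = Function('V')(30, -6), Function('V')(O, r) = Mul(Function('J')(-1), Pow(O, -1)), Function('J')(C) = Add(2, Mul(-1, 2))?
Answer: -22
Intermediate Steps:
Function('J')(C) = 0 (Function('J')(C) = Add(2, -2) = 0)
Function('V')(O, r) = 0 (Function('V')(O, r) = Mul(0, Pow(O, -1)) = 0)
Function('g')(q) = Mul(2, q)
A = 0
Mul(-1, Function('f')(Function('g')(11), A)) = Mul(-1, Pow(Add(Pow(Mul(2, 11), 2), Pow(0, 2)), Rational(1, 2))) = Mul(-1, Pow(Add(Pow(22, 2), 0), Rational(1, 2))) = Mul(-1, Pow(Add(484, 0), Rational(1, 2))) = Mul(-1, Pow(484, Rational(1, 2))) = Mul(-1, 22) = -22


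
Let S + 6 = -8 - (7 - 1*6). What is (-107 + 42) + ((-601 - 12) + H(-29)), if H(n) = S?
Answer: -693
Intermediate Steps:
S = -15 (S = -6 + (-8 - (7 - 1*6)) = -6 + (-8 - (7 - 6)) = -6 + (-8 - 1*1) = -6 + (-8 - 1) = -6 - 9 = -15)
H(n) = -15
(-107 + 42) + ((-601 - 12) + H(-29)) = (-107 + 42) + ((-601 - 12) - 15) = -65 + (-613 - 15) = -65 - 628 = -693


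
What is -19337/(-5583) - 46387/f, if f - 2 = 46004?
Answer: 630639401/256851498 ≈ 2.4553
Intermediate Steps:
f = 46006 (f = 2 + 46004 = 46006)
-19337/(-5583) - 46387/f = -19337/(-5583) - 46387/46006 = -19337*(-1/5583) - 46387*1/46006 = 19337/5583 - 46387/46006 = 630639401/256851498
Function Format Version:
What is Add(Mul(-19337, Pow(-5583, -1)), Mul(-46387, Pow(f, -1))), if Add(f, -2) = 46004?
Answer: Rational(630639401, 256851498) ≈ 2.4553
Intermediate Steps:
f = 46006 (f = Add(2, 46004) = 46006)
Add(Mul(-19337, Pow(-5583, -1)), Mul(-46387, Pow(f, -1))) = Add(Mul(-19337, Pow(-5583, -1)), Mul(-46387, Pow(46006, -1))) = Add(Mul(-19337, Rational(-1, 5583)), Mul(-46387, Rational(1, 46006))) = Add(Rational(19337, 5583), Rational(-46387, 46006)) = Rational(630639401, 256851498)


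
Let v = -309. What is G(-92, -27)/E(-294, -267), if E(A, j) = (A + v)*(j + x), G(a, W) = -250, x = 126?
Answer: -250/85023 ≈ -0.0029404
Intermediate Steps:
E(A, j) = (-309 + A)*(126 + j) (E(A, j) = (A - 309)*(j + 126) = (-309 + A)*(126 + j))
G(-92, -27)/E(-294, -267) = -250/(-38934 - 309*(-267) + 126*(-294) - 294*(-267)) = -250/(-38934 + 82503 - 37044 + 78498) = -250/85023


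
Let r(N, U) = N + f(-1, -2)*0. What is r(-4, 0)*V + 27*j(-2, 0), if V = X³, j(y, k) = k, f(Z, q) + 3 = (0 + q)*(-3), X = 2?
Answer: -32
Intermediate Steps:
f(Z, q) = -3 - 3*q (f(Z, q) = -3 + (0 + q)*(-3) = -3 + q*(-3) = -3 - 3*q)
r(N, U) = N (r(N, U) = N + (-3 - 3*(-2))*0 = N + (-3 + 6)*0 = N + 3*0 = N + 0 = N)
V = 8 (V = 2³ = 8)
r(-4, 0)*V + 27*j(-2, 0) = -4*8 + 27*0 = -32 + 0 = -32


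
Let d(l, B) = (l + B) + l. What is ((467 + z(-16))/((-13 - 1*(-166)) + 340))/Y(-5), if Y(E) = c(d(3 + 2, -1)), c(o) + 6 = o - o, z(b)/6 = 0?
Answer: -467/2958 ≈ -0.15788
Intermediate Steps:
z(b) = 0 (z(b) = 6*0 = 0)
d(l, B) = B + 2*l (d(l, B) = (B + l) + l = B + 2*l)
c(o) = -6 (c(o) = -6 + (o - o) = -6 + 0 = -6)
Y(E) = -6
((467 + z(-16))/((-13 - 1*(-166)) + 340))/Y(-5) = ((467 + 0)/((-13 - 1*(-166)) + 340))/(-6) = (467/((-13 + 166) + 340))*(-⅙) = (467/(153 + 340))*(-⅙) = (467/493)*(-⅙) = -467/2958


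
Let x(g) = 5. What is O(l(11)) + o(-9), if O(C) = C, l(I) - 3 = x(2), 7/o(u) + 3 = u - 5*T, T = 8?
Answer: 409/52 ≈ 7.8654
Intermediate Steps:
o(u) = 7/(-43 + u) (o(u) = 7/(-3 + (u - 5*8)) = 7/(-3 + (u - 40)) = 7/(-3 + (-40 + u)) = 7/(-43 + u))
l(I) = 8 (l(I) = 3 + 5 = 8)
O(l(11)) + o(-9) = 8 + 7/(-43 - 9) = 8 + 7/(-52) = 8 + 7*(-1/52) = 8 - 7/52 = 409/52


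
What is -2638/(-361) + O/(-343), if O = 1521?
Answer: 355753/123823 ≈ 2.8731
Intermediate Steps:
-2638/(-361) + O/(-343) = -2638/(-361) + 1521/(-343) = -2638*(-1/361) + 1521*(-1/343) = 2638/361 - 1521/343 = 355753/123823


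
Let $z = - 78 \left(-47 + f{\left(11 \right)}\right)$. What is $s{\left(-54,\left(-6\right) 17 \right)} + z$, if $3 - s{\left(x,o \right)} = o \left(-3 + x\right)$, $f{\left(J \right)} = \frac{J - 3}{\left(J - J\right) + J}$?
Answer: $- \frac{24219}{11} \approx -2201.7$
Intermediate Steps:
$f{\left(J \right)} = \frac{-3 + J}{J}$ ($f{\left(J \right)} = \frac{-3 + J}{0 + J} = \frac{-3 + J}{J}$)
$z = \frac{39702}{11}$ ($z = - 78 \left(-47 + \frac{-3 + 11}{11}\right) = - 78 \left(-47 + \frac{1}{11} \cdot 8\right) = - 78 \left(-47 + \frac{8}{11}\right) = \left(-78\right) \left(- \frac{509}{11}\right) = \frac{39702}{11} \approx 3609.3$)
$s{\left(x,o \right)} = 3 - o \left(-3 + x\right)$
$s{\left(-54,\left(-6\right) 17 \right)} + z = \left(3 + 3 \left(\left(-6\right) 17\right) - \left(-6\right) 17 \left(-54\right)\right) + \frac{39702}{11} = \left(3 + 3 \left(-102\right) - \left(-102\right) \left(-54\right)\right) + \frac{39702}{11} = \left(3 - 306 - 5508\right) + \frac{39702}{11} = -5811 + \frac{39702}{11} = - \frac{24219}{11}$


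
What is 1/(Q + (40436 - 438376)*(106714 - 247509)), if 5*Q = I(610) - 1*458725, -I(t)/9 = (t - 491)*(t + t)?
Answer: 1/56027609231 ≈ 1.7848e-11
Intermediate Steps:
I(t) = -18*t*(-491 + t) (I(t) = -9*(t - 491)*(t + t) = -9*(-491 + t)*2*t = -18*t*(-491 + t))
Q = -353069 (Q = (18*610*(491 - 1*610) - 1*458725)/5 = (18*610*(491 - 610) - 458725)/5 = (18*610*(-119) - 458725)/5 = (-1306620 - 458725)/5 = (⅕)*(-1765345) = -353069)
1/(Q + (40436 - 438376)*(106714 - 247509)) = 1/(-353069 + (40436 - 438376)*(106714 - 247509)) = 1/(-353069 - 397940*(-140795)) = 1/(-353069 + 56027962300) = 1/56027609231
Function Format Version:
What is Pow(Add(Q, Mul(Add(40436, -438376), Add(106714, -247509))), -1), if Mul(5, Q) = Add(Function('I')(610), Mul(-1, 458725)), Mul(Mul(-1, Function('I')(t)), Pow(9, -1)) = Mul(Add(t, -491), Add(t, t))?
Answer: Rational(1, 56027609231) ≈ 1.7848e-11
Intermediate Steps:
Function('I')(t) = Mul(-18, t, Add(-491, t)) (Function('I')(t) = Mul(-9, Mul(Add(t, -491), Add(t, t))) = Mul(-9, Mul(Add(-491, t), Mul(2, t))) = Mul(-9, Mul(2, t, Add(-491, t))) = Mul(-18, t, Add(-491, t)))
Q = -353069 (Q = Mul(Rational(1, 5), Add(Mul(18, 610, Add(491, Mul(-1, 610))), Mul(-1, 458725))) = Mul(Rational(1, 5), Add(Mul(18, 610, Add(491, -610)), -458725)) = Mul(Rational(1, 5), Add(Mul(18, 610, -119), -458725)) = Mul(Rational(1, 5), Add(-1306620, -458725)) = Mul(Rational(1, 5), -1765345) = -353069)
Pow(Add(Q, Mul(Add(40436, -438376), Add(106714, -247509))), -1) = Pow(Add(-353069, Mul(Add(40436, -438376), Add(106714, -247509))), -1) = Pow(Add(-353069, Mul(-397940, -140795)), -1) = Pow(Add(-353069, 56027962300), -1) = Pow(56027609231, -1) = Rational(1, 56027609231)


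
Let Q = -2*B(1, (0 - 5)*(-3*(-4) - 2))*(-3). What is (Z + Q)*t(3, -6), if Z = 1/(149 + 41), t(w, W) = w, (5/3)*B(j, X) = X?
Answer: -102597/190 ≈ -539.98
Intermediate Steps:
B(j, X) = 3*X/5
Q = -180 (Q = -6*(0 - 5)*(-3*(-4) - 2)/5*(-3) = -6*(-5*(12 - 2))/5*(-3) = -6*(-5*10)/5*(-3) = -6*(-50)/5*(-3) = -2*(-30)*(-3) = 60*(-3) = -180)
Z = 1/190 ≈ 0.0052632
(Z + Q)*t(3, -6) = (1/190 - 180)*3 = -34199/190*3 = -102597/190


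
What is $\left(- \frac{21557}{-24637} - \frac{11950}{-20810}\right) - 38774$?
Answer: $- \frac{1987853052746}{51269597} \approx -38773.0$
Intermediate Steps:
$\left(- \frac{21557}{-24637} - \frac{11950}{-20810}\right) - 38774 = \left(\left(-21557\right) \left(- \frac{1}{24637}\right) - - \frac{1195}{2081}\right) - 38774 = \left(\frac{21557}{24637} + \frac{1195}{2081}\right) - 38774 = \frac{74301332}{51269597} - 38774 = - \frac{1987853052746}{51269597}$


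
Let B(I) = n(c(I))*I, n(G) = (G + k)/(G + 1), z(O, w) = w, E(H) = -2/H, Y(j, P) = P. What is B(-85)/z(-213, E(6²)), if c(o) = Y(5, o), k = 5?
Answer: 10200/7 ≈ 1457.1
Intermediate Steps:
c(o) = o
n(G) = (5 + G)/(1 + G) (n(G) = (G + 5)/(G + 1) = (5 + G)/(1 + G))
B(I) = I*(5 + I)/(1 + I) (B(I) = ((5 + I)/(1 + I))*I = I*(5 + I)/(1 + I))
B(-85)/z(-213, E(6²)) = (-85*(5 - 85)/(1 - 85))/((-2/(6²))) = (-85*(-80)/(-84))/((-2/36)) = (-85*(-1/84)*(-80))/((-2*1/36)) = -1700/(21*(-1/18)) = -1700/21*(-18) = 10200/7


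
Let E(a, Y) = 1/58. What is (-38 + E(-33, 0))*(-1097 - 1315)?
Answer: 2656818/29 ≈ 91614.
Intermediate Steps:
E(a, Y) = 1/58
(-38 + E(-33, 0))*(-1097 - 1315) = (-38 + 1/58)*(-1097 - 1315) = -2203/58*(-2412) = 2656818/29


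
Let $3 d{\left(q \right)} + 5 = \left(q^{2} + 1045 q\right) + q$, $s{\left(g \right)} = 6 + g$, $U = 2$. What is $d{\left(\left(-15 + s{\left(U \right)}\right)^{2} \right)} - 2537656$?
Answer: $- \frac{7559318}{3} \approx -2.5198 \cdot 10^{6}$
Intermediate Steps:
$d{\left(q \right)} = - \frac{5}{3} + \frac{q^{2}}{3} + \frac{1046 q}{3}$ ($d{\left(q \right)} = - \frac{5}{3} + \frac{\left(q^{2} + 1045 q\right) + q}{3} = - \frac{5}{3} + \frac{q^{2} + 1046 q}{3} = - \frac{5}{3} + \left(\frac{q^{2}}{3} + \frac{1046 q}{3}\right) = - \frac{5}{3} + \frac{q^{2}}{3} + \frac{1046 q}{3}$)
$d{\left(\left(-15 + s{\left(U \right)}\right)^{2} \right)} - 2537656 = \left(- \frac{5}{3} + \frac{\left(\left(-15 + \left(6 + 2\right)\right)^{2}\right)^{2}}{3} + \frac{1046 \left(-15 + \left(6 + 2\right)\right)^{2}}{3}\right) - 2537656 = \left(- \frac{5}{3} + \frac{\left(\left(-15 + 8\right)^{2}\right)^{2}}{3} + \frac{1046 \left(-15 + 8\right)^{2}}{3}\right) - 2537656 = \left(- \frac{5}{3} + \frac{\left(\left(-7\right)^{2}\right)^{2}}{3} + \frac{1046 \left(-7\right)^{2}}{3}\right) - 2537656 = \left(- \frac{5}{3} + \frac{49^{2}}{3} + \frac{1046}{3} \cdot 49\right) - 2537656 = \left(- \frac{5}{3} + \frac{1}{3} \cdot 2401 + \frac{51254}{3}\right) - 2537656 = \left(- \frac{5}{3} + \frac{2401}{3} + \frac{51254}{3}\right) - 2537656 = \frac{53650}{3} - 2537656 = - \frac{7559318}{3}$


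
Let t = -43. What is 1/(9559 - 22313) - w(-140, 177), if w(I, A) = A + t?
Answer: -1709037/12754 ≈ -134.00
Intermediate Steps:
w(I, A) = -43 + A (w(I, A) = A - 43 = -43 + A)
1/(9559 - 22313) - w(-140, 177) = 1/(9559 - 22313) - (-43 + 177) = 1/(-12754) - 1*134 = -1/12754 - 134 = -1709037/12754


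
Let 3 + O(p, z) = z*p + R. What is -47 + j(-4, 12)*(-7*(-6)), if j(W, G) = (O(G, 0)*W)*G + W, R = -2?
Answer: 9865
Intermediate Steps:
O(p, z) = -5 + p*z (O(p, z) = -3 + (z*p - 2) = -3 + (p*z - 2) = -3 + (-2 + p*z) = -5 + p*z)
j(W, G) = W - 5*G*W (j(W, G) = ((-5 + G*0)*W)*G + W = ((-5 + 0)*W)*G + W = (-5*W)*G + W = -5*G*W + W = W - 5*G*W)
-47 + j(-4, 12)*(-7*(-6)) = -47 + (-4*(1 - 5*12))*(-7*(-6)) = -47 - 4*(1 - 60)*42 = -47 - 4*(-59)*42 = -47 + 236*42 = -47 + 9912 = 9865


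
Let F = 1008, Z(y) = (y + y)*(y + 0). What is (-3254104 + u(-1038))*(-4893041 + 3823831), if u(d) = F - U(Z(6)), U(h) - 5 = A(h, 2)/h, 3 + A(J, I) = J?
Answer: 41738989738435/12 ≈ 3.4782e+12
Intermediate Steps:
A(J, I) = -3 + J
Z(y) = 2*y² (Z(y) = (2*y)*y = 2*y²)
U(h) = 5 + (-3 + h)/h
u(d) = 24049/24 (u(d) = 1008 - (6 - 3/(2*6²)) = 1008 - (6 - 3/(2*36)) = 1008 - (6 - 3/72) = 1008 - (6 - 3*1/72) = 1008 - (6 - 1/24) = 1008 - 1*143/24 = 1008 - 143/24 = 24049/24)
(-3254104 + u(-1038))*(-4893041 + 3823831) = (-3254104 + 24049/24)*(-4893041 + 3823831) = -78074447/24*(-1069210) = 41738989738435/12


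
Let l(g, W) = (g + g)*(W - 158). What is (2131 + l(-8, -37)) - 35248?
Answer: -29997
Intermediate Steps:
l(g, W) = 2*g*(-158 + W) (l(g, W) = (2*g)*(-158 + W) = 2*g*(-158 + W))
(2131 + l(-8, -37)) - 35248 = (2131 + 2*(-8)*(-158 - 37)) - 35248 = (2131 + 2*(-8)*(-195)) - 35248 = (2131 + 3120) - 35248 = 5251 - 35248 = -29997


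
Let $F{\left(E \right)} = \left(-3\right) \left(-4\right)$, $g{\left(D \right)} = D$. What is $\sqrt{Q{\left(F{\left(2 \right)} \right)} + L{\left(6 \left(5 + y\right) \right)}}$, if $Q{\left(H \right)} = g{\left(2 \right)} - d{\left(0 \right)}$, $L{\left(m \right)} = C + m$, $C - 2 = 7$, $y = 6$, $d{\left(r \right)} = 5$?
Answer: $6 \sqrt{2} \approx 8.4853$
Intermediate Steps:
$C = 9$ ($C = 2 + 7 = 9$)
$F{\left(E \right)} = 12$
$L{\left(m \right)} = 9 + m$
$Q{\left(H \right)} = -3$ ($Q{\left(H \right)} = 2 - 5 = -3$)
$\sqrt{Q{\left(F{\left(2 \right)} \right)} + L{\left(6 \left(5 + y\right) \right)}} = \sqrt{-3 + \left(9 + 6 \left(5 + 6\right)\right)} = \sqrt{-3 + \left(9 + 6 \cdot 11\right)} = \sqrt{-3 + \left(9 + 66\right)} = \sqrt{-3 + 75} = \sqrt{72} = 6 \sqrt{2}$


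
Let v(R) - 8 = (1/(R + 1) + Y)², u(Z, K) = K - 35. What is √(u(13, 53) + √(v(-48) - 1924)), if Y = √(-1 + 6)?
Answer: √(39762 + 47*I*√2*√(2110699 + 47*√5))/47 ≈ 5.713 + 3.826*I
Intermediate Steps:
u(Z, K) = -35 + K
Y = √5 ≈ 2.2361
v(R) = 8 + (√5 + 1/(1 + R))² (v(R) = 8 + (1/(R + 1) + √5)² = 8 + (1/(1 + R) + √5)² = 8 + (√5 + 1/(1 + R))²)
√(u(13, 53) + √(v(-48) - 1924)) = √((-35 + 53) + √((8 + (1 + √5 - 48*√5)²/(1 - 48)²) - 1924)) = √(18 + √((8 + (1 - 47*√5)²/(-47)²) - 1924)) = √(18 + √((8 + (1 - 47*√5)²/2209) - 1924)) = √(18 + √(-1916 + (1 - 47*√5)²/2209))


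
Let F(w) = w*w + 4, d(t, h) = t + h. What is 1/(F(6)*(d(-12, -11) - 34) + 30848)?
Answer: 1/28568 ≈ 3.5004e-5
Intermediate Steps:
d(t, h) = h + t
F(w) = 4 + w² (F(w) = w² + 4 = 4 + w²)
1/(F(6)*(d(-12, -11) - 34) + 30848) = 1/((4 + 6²)*((-11 - 12) - 34) + 30848) = 1/((4 + 36)*(-23 - 34) + 30848) = 1/(40*(-57) + 30848) = 1/(-2280 + 30848) = 1/28568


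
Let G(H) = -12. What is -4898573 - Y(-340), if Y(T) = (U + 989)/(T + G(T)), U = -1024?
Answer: -1724297731/352 ≈ -4.8986e+6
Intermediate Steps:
Y(T) = -35/(-12 + T) (Y(T) = (-1024 + 989)/(T - 12) = -35/(-12 + T))
-4898573 - Y(-340) = -4898573 - (-35)/(-12 - 340) = -4898573 - (-35)/(-352) = -4898573 - (-35)*(-1)/352 = -4898573 - 1*35/352 = -4898573 - 35/352 = -1724297731/352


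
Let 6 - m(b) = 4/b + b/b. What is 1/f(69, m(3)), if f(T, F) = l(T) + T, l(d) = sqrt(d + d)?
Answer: 1/67 - sqrt(138)/4623 ≈ 0.012384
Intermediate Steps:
l(d) = sqrt(2)*sqrt(d) (l(d) = sqrt(2*d) = sqrt(2)*sqrt(d))
m(b) = 5 - 4/b (m(b) = 6 - (4/b + b/b) = 6 - (4/b + 1) = 6 - (1 + 4/b) = 6 + (-1 - 4/b) = 5 - 4/b)
f(T, F) = T + sqrt(2)*sqrt(T) (f(T, F) = sqrt(2)*sqrt(T) + T = T + sqrt(2)*sqrt(T))
1/f(69, m(3)) = 1/(69 + sqrt(2)*sqrt(69)) = 1/(69 + sqrt(138))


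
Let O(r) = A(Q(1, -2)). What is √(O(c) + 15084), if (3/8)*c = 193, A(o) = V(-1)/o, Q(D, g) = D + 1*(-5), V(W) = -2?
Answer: √60338/2 ≈ 122.82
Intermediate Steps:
Q(D, g) = -5 + D (Q(D, g) = D - 5 = -5 + D)
A(o) = -2/o
c = 1544/3 (c = (8/3)*193 = 1544/3 ≈ 514.67)
O(r) = ½ (O(r) = -2/(-5 + 1) = -2/(-4) = -2*(-¼) = ½)
√(O(c) + 15084) = √(½ + 15084) = √(30169/2) = √60338/2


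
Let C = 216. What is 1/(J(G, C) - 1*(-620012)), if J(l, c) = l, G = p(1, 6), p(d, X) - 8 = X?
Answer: 1/620026 ≈ 1.6128e-6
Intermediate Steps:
p(d, X) = 8 + X
G = 14 (G = 8 + 6 = 14)
1/(J(G, C) - 1*(-620012)) = 1/(14 - 1*(-620012)) = 1/(14 + 620012) = 1/620026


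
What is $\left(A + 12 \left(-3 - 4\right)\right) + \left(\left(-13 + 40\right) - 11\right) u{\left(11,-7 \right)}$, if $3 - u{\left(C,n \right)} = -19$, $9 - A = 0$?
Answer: $277$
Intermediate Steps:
$A = 9$ ($A = 9 - 0 = 9 + 0 = 9$)
$u{\left(C,n \right)} = 22$ ($u{\left(C,n \right)} = 3 - -19 = 3 + 19 = 22$)
$\left(A + 12 \left(-3 - 4\right)\right) + \left(\left(-13 + 40\right) - 11\right) u{\left(11,-7 \right)} = \left(9 + 12 \left(-3 - 4\right)\right) + \left(\left(-13 + 40\right) - 11\right) 22 = \left(9 + 12 \left(-7\right)\right) + \left(27 - 11\right) 22 = \left(9 - 84\right) + 16 \cdot 22 = -75 + 352 = 277$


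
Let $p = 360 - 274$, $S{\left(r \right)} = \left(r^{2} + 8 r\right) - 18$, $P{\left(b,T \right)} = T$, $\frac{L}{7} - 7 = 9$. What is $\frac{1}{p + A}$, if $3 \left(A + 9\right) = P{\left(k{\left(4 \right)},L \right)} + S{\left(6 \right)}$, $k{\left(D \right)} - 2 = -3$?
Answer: $\frac{3}{409} \approx 0.007335$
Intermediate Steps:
$L = 112$ ($L = 49 + 7 \cdot 9 = 49 + 63 = 112$)
$k{\left(D \right)} = -1$ ($k{\left(D \right)} = 2 - 3 = -1$)
$S{\left(r \right)} = -18 + r^{2} + 8 r$
$p = 86$
$A = \frac{151}{3}$ ($A = -9 + \frac{112 + \left(-18 + 6^{2} + 8 \cdot 6\right)}{3} = -9 + \frac{112 + \left(-18 + 36 + 48\right)}{3} = -9 + \frac{112 + 66}{3} = -9 + \frac{1}{3} \cdot 178 = -9 + \frac{178}{3} = \frac{151}{3} \approx 50.333$)
$\frac{1}{p + A} = \frac{1}{86 + \frac{151}{3}} = \frac{1}{\frac{409}{3}} = \frac{3}{409}$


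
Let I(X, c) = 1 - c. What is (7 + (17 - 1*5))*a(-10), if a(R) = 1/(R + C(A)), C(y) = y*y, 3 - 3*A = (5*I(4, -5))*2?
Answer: 19/351 ≈ 0.054131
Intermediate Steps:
A = -19 (A = 1 - 5*(1 - 1*(-5))*2/3 = 1 - 5*(1 + 5)*2/3 = 1 - 5*6*2/3 = 1 - 10*2 = 1 - 1/3*60 = 1 - 20 = -19)
C(y) = y**2
a(R) = 1/(361 + R) (a(R) = 1/(R + (-19)**2) = 1/(R + 361) = 1/(361 + R))
(7 + (17 - 1*5))*a(-10) = (7 + (17 - 1*5))/(361 - 10) = (7 + (17 - 5))/351 = (7 + 12)*(1/351) = 19*(1/351) = 19/351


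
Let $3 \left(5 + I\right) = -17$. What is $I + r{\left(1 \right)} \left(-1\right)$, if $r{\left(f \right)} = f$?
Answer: $- \frac{35}{3} \approx -11.667$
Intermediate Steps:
$I = - \frac{32}{3}$ ($I = -5 + \frac{1}{3} \left(-17\right) = -5 - \frac{17}{3} = - \frac{32}{3} \approx -10.667$)
$I + r{\left(1 \right)} \left(-1\right) = - \frac{32}{3} + 1 \left(-1\right) = - \frac{32}{3} - 1 = - \frac{35}{3}$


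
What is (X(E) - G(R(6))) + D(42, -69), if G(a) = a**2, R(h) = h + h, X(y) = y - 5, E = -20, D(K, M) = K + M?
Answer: -196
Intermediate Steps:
X(y) = -5 + y
R(h) = 2*h
(X(E) - G(R(6))) + D(42, -69) = ((-5 - 20) - (2*6)**2) + (42 - 69) = (-25 - 1*12**2) - 27 = (-25 - 1*144) - 27 = (-25 - 144) - 27 = -169 - 27 = -196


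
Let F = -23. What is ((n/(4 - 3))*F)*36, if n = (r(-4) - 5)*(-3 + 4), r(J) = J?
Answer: 7452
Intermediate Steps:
n = -9 (n = (-4 - 5)*(-3 + 4) = -9*1 = -9)
((n/(4 - 3))*F)*36 = (-9/(4 - 3)*(-23))*36 = (-9/1*(-23))*36 = (-9*1*(-23))*36 = -9*(-23)*36 = 207*36 = 7452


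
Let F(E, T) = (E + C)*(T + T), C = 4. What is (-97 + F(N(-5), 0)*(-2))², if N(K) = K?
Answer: 9409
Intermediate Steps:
F(E, T) = 2*T*(4 + E) (F(E, T) = (E + 4)*(T + T) = (4 + E)*(2*T) = 2*T*(4 + E))
(-97 + F(N(-5), 0)*(-2))² = (-97 + (2*0*(4 - 5))*(-2))² = (-97 + (2*0*(-1))*(-2))² = (-97 + 0*(-2))² = (-97 + 0)² = (-97)² = 9409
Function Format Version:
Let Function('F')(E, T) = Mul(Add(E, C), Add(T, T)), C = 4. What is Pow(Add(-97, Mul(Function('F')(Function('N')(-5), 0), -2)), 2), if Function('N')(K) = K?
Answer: 9409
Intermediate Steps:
Function('F')(E, T) = Mul(2, T, Add(4, E)) (Function('F')(E, T) = Mul(Add(E, 4), Add(T, T)) = Mul(Add(4, E), Mul(2, T)) = Mul(2, T, Add(4, E)))
Pow(Add(-97, Mul(Function('F')(Function('N')(-5), 0), -2)), 2) = Pow(Add(-97, Mul(Mul(2, 0, Add(4, -5)), -2)), 2) = Pow(Add(-97, Mul(Mul(2, 0, -1), -2)), 2) = Pow(Add(-97, Mul(0, -2)), 2) = Pow(Add(-97, 0), 2) = Pow(-97, 2) = 9409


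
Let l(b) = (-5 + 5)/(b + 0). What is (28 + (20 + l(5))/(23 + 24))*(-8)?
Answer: -10688/47 ≈ -227.40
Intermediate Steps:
l(b) = 0 (l(b) = 0/b = 0)
(28 + (20 + l(5))/(23 + 24))*(-8) = (28 + (20 + 0)/(23 + 24))*(-8) = (28 + 20/47)*(-8) = (1336/47)*(-8) = -10688/47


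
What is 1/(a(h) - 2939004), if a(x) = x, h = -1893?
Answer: -1/2940897 ≈ -3.4003e-7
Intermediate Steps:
1/(a(h) - 2939004) = 1/(-1893 - 2939004) = 1/(-2940897) = -1/2940897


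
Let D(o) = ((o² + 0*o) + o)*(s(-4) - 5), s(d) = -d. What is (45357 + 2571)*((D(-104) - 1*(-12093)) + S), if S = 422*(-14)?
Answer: -216970056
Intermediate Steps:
D(o) = -o - o² (D(o) = ((o² + 0*o) + o)*(-1*(-4) - 5) = ((o² + 0) + o)*(4 - 5) = (o² + o)*(-1) = (o + o²)*(-1) = -o - o²)
S = -5908
(45357 + 2571)*((D(-104) - 1*(-12093)) + S) = (45357 + 2571)*((-1*(-104)*(1 - 104) - 1*(-12093)) - 5908) = 47928*((-1*(-104)*(-103) + 12093) - 5908) = 47928*((-10712 + 12093) - 5908) = 47928*(1381 - 5908) = 47928*(-4527) = -216970056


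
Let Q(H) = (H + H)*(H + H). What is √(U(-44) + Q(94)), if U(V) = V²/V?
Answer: 10*√353 ≈ 187.88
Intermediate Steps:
Q(H) = 4*H² (Q(H) = (2*H)*(2*H) = 4*H²)
U(V) = V
√(U(-44) + Q(94)) = √(-44 + 4*94²) = √(-44 + 4*8836) = √(-44 + 35344) = √35300 = 10*√353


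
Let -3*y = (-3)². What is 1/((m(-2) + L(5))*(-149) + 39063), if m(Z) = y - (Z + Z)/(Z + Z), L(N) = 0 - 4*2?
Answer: 1/40851 ≈ 2.4479e-5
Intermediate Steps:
L(N) = -8 (L(N) = 0 - 8 = -8)
y = -3 (y = -⅓*(-3)² = -⅓*9 = -3)
m(Z) = -4 (m(Z) = -3 - (Z + Z)/(Z + Z) = -3 - 2*Z/(2*Z) = -3 - 2*Z*1/(2*Z) = -3 - 1*1 = -3 - 1 = -4)
1/((m(-2) + L(5))*(-149) + 39063) = 1/((-4 - 8)*(-149) + 39063) = 1/(-12*(-149) + 39063) = 1/(1788 + 39063) = 1/40851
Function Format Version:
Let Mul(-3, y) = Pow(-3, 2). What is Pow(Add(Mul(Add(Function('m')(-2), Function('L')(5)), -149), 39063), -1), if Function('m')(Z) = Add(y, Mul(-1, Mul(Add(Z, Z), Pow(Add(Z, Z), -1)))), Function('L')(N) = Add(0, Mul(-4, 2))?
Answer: Rational(1, 40851) ≈ 2.4479e-5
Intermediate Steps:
Function('L')(N) = -8 (Function('L')(N) = Add(0, -8) = -8)
y = -3 (y = Mul(Rational(-1, 3), Pow(-3, 2)) = Mul(Rational(-1, 3), 9) = -3)
Function('m')(Z) = -4 (Function('m')(Z) = Add(-3, Mul(-1, Mul(Add(Z, Z), Pow(Add(Z, Z), -1)))) = Add(-3, Mul(-1, Mul(Mul(2, Z), Pow(Mul(2, Z), -1)))) = Add(-3, Mul(-1, Mul(Mul(2, Z), Mul(Rational(1, 2), Pow(Z, -1))))) = Add(-3, Mul(-1, 1)) = Add(-3, -1) = -4)
Pow(Add(Mul(Add(Function('m')(-2), Function('L')(5)), -149), 39063), -1) = Pow(Add(Mul(Add(-4, -8), -149), 39063), -1) = Pow(Add(Mul(-12, -149), 39063), -1) = Pow(Add(1788, 39063), -1) = Pow(40851, -1) = Rational(1, 40851)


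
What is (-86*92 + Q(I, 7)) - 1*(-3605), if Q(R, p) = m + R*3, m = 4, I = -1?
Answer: -4306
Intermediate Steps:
Q(R, p) = 4 + 3*R (Q(R, p) = 4 + R*3 = 4 + 3*R)
(-86*92 + Q(I, 7)) - 1*(-3605) = (-86*92 + (4 + 3*(-1))) - 1*(-3605) = (-7912 + (4 - 3)) + 3605 = (-7912 + 1) + 3605 = -7911 + 3605 = -4306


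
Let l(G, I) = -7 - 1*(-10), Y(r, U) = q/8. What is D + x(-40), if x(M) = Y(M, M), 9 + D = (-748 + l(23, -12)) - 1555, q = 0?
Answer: -2309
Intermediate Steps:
Y(r, U) = 0 (Y(r, U) = 0/8 = 0*(⅛) = 0)
l(G, I) = 3 (l(G, I) = -7 + 10 = 3)
D = -2309 (D = -9 + ((-748 + 3) - 1555) = -9 + (-745 - 1555) = -9 - 2300 = -2309)
x(M) = 0
D + x(-40) = -2309 + 0 = -2309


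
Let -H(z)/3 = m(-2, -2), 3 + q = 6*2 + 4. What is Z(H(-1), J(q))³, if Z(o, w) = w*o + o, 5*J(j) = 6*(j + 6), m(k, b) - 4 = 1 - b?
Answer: -15606257499/125 ≈ -1.2485e+8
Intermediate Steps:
m(k, b) = 5 - b (m(k, b) = 4 + (1 - b) = 5 - b)
q = 13 (q = -3 + (6*2 + 4) = -3 + (12 + 4) = -3 + 16 = 13)
J(j) = 36/5 + 6*j/5 (J(j) = (6*(j + 6))/5 = (6*(6 + j))/5 = (36 + 6*j)/5 = 36/5 + 6*j/5)
H(z) = -21 (H(z) = -3*(5 - 1*(-2)) = -3*(5 + 2) = -3*7 = -21)
Z(o, w) = o + o*w (Z(o, w) = o*w + o = o + o*w)
Z(H(-1), J(q))³ = (-21*(1 + (36/5 + (6/5)*13)))³ = (-21*(1 + (36/5 + 78/5)))³ = (-21*(1 + 114/5))³ = (-21*119/5)³ = (-2499/5)³ = -15606257499/125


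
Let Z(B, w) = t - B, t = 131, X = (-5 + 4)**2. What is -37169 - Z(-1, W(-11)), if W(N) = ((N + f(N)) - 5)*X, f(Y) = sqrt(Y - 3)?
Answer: -37301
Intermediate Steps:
f(Y) = sqrt(-3 + Y)
X = 1 (X = (-1)**2 = 1)
W(N) = -5 + N + sqrt(-3 + N) (W(N) = ((N + sqrt(-3 + N)) - 5)*1 = (-5 + N + sqrt(-3 + N))*1 = -5 + N + sqrt(-3 + N))
Z(B, w) = 131 - B
-37169 - Z(-1, W(-11)) = -37169 - (131 - 1*(-1)) = -37169 - (131 + 1) = -37169 - 1*132 = -37169 - 132 = -37301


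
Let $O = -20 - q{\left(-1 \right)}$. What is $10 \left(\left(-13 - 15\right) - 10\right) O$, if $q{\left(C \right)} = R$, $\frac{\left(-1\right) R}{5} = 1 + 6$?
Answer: $-5700$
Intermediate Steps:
$R = -35$ ($R = - 5 \left(1 + 6\right) = \left(-5\right) 7 = -35$)
$q{\left(C \right)} = -35$
$O = 15$ ($O = -20 - -35 = -20 + 35 = 15$)
$10 \left(\left(-13 - 15\right) - 10\right) O = 10 \left(\left(-13 - 15\right) - 10\right) 15 = 10 \left(-28 - 10\right) 15 = 10 \left(-38\right) 15 = \left(-380\right) 15 = -5700$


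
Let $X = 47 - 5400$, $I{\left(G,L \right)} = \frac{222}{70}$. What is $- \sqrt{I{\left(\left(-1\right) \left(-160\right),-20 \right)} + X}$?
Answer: $- \frac{2 i \sqrt{1638385}}{35} \approx - 73.143 i$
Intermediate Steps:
$I{\left(G,L \right)} = \frac{111}{35}$ ($I{\left(G,L \right)} = 222 \cdot \frac{1}{70} = \frac{111}{35}$)
$X = -5353$ ($X = 47 - 5400 = -5353$)
$- \sqrt{I{\left(\left(-1\right) \left(-160\right),-20 \right)} + X} = - \sqrt{\frac{111}{35} - 5353} = - \sqrt{- \frac{187244}{35}} = - \frac{2 i \sqrt{1638385}}{35}$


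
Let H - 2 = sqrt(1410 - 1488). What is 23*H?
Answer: 46 + 23*I*sqrt(78) ≈ 46.0 + 203.13*I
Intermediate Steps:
H = 2 + I*sqrt(78) (H = 2 + sqrt(1410 - 1488) = 2 + sqrt(-78) = 2 + I*sqrt(78) ≈ 2.0 + 8.8318*I)
23*H = 23*(2 + I*sqrt(78)) = 46 + 23*I*sqrt(78)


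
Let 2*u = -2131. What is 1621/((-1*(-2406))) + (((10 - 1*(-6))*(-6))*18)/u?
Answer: 11769487/5127186 ≈ 2.2955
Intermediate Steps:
u = -2131/2 (u = (1/2)*(-2131) = -2131/2 ≈ -1065.5)
1621/((-1*(-2406))) + (((10 - 1*(-6))*(-6))*18)/u = 1621/((-1*(-2406))) + (((10 - 1*(-6))*(-6))*18)/(-2131/2) = 1621/2406 + (((10 + 6)*(-6))*18)*(-2/2131) = 1621*(1/2406) + ((16*(-6))*18)*(-2/2131) = 1621/2406 - 96*18*(-2/2131) = 1621/2406 - 1728*(-2/2131) = 1621/2406 + 3456/2131 = 11769487/5127186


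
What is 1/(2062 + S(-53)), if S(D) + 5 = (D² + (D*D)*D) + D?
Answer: -1/144064 ≈ -6.9414e-6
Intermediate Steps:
S(D) = -5 + D + D² + D³ (S(D) = -5 + ((D² + (D*D)*D) + D) = -5 + ((D² + D²*D) + D) = -5 + ((D² + D³) + D) = -5 + (D + D² + D³) = -5 + D + D² + D³)
1/(2062 + S(-53)) = 1/(2062 + (-5 - 53 + (-53)² + (-53)³)) = 1/(2062 + (-5 - 53 + 2809 - 148877)) = 1/(2062 - 146126) = 1/(-144064) = -1/144064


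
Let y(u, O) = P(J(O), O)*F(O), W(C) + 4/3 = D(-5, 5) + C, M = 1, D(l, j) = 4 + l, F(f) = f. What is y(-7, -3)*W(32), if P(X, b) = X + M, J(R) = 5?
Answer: -534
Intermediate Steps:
P(X, b) = 1 + X (P(X, b) = X + 1 = 1 + X)
W(C) = -7/3 + C (W(C) = -4/3 + ((4 - 5) + C) = -4/3 + (-1 + C) = -7/3 + C)
y(u, O) = 6*O (y(u, O) = (1 + 5)*O = 6*O)
y(-7, -3)*W(32) = (6*(-3))*(-7/3 + 32) = -18*89/3 = -534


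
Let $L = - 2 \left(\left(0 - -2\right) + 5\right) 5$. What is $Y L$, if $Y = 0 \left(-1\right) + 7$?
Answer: $-490$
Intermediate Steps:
$L = -70$ ($L = - 2 \left(\left(0 + 2\right) + 5\right) 5 = - 2 \left(2 + 5\right) 5 = \left(-2\right) 7 \cdot 5 = \left(-14\right) 5 = -70$)
$Y = 7$ ($Y = 0 + 7 = 7$)
$Y L = 7 \left(-70\right) = -490$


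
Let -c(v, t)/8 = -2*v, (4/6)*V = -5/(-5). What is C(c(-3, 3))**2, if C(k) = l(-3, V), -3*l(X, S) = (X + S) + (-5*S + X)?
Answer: 16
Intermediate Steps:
V = 3/2 (V = 3*(-5/(-5))/2 = 3*(-5*(-1/5))/2 = (3/2)*1 = 3/2 ≈ 1.5000)
c(v, t) = 16*v (c(v, t) = -(-16)*v = 16*v)
l(X, S) = -2*X/3 + 4*S/3 (l(X, S) = -((X + S) + (-5*S + X))/3 = -((S + X) + (X - 5*S))/3 = -(-4*S + 2*X)/3 = -2*X/3 + 4*S/3)
C(k) = 4 (C(k) = -2/3*(-3) + (4/3)*(3/2) = 2 + 2 = 4)
C(c(-3, 3))**2 = 4**2 = 16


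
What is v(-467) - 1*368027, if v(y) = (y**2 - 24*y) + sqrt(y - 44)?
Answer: -138730 + I*sqrt(511) ≈ -1.3873e+5 + 22.605*I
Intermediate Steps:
v(y) = y**2 + sqrt(-44 + y) - 24*y (v(y) = (y**2 - 24*y) + sqrt(-44 + y) = y**2 + sqrt(-44 + y) - 24*y)
v(-467) - 1*368027 = ((-467)**2 + sqrt(-44 - 467) - 24*(-467)) - 1*368027 = (218089 + sqrt(-511) + 11208) - 368027 = (218089 + I*sqrt(511) + 11208) - 368027 = (229297 + I*sqrt(511)) - 368027 = -138730 + I*sqrt(511)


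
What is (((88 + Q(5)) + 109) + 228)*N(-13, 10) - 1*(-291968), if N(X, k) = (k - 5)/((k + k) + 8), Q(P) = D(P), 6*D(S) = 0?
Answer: 8177229/28 ≈ 2.9204e+5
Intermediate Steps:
D(S) = 0 (D(S) = (⅙)*0 = 0)
Q(P) = 0
N(X, k) = (-5 + k)/(8 + 2*k) (N(X, k) = (-5 + k)/(2*k + 8) = (-5 + k)/(8 + 2*k))
(((88 + Q(5)) + 109) + 228)*N(-13, 10) - 1*(-291968) = (((88 + 0) + 109) + 228)*((-5 + 10)/(2*(4 + 10))) - 1*(-291968) = ((88 + 109) + 228)*((½)*5/14) + 291968 = (197 + 228)*((½)*(1/14)*5) + 291968 = 425*(5/28) + 291968 = 2125/28 + 291968 = 8177229/28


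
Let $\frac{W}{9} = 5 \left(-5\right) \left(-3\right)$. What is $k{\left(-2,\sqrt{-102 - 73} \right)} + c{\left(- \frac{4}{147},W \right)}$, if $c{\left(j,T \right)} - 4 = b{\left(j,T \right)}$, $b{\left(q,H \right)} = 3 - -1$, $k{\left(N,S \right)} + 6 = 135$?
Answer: $137$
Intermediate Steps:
$k{\left(N,S \right)} = 129$ ($k{\left(N,S \right)} = -6 + 135 = 129$)
$W = 675$ ($W = 9 \cdot 5 \left(-5\right) \left(-3\right) = 9 \left(\left(-25\right) \left(-3\right)\right) = 9 \cdot 75 = 675$)
$b{\left(q,H \right)} = 4$ ($b{\left(q,H \right)} = 3 + 1 = 4$)
$c{\left(j,T \right)} = 8$ ($c{\left(j,T \right)} = 4 + 4 = 8$)
$k{\left(-2,\sqrt{-102 - 73} \right)} + c{\left(- \frac{4}{147},W \right)} = 129 + 8 = 137$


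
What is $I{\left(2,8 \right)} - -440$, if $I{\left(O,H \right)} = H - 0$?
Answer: $448$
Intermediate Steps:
$I{\left(O,H \right)} = H$ ($I{\left(O,H \right)} = H + 0 = H$)
$I{\left(2,8 \right)} - -440 = 8 - -440 = 8 + 440 = 448$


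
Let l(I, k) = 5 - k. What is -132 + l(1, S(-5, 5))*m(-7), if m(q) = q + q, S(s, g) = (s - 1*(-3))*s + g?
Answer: 8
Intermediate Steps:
S(s, g) = g + s*(3 + s) (S(s, g) = (s + 3)*s + g = (3 + s)*s + g = s*(3 + s) + g = g + s*(3 + s))
m(q) = 2*q
-132 + l(1, S(-5, 5))*m(-7) = -132 + (5 - (5 + (-5)**2 + 3*(-5)))*(2*(-7)) = -132 + (5 - (5 + 25 - 15))*(-14) = -132 + (5 - 1*15)*(-14) = -132 + (5 - 15)*(-14) = -132 - 10*(-14) = -132 + 140 = 8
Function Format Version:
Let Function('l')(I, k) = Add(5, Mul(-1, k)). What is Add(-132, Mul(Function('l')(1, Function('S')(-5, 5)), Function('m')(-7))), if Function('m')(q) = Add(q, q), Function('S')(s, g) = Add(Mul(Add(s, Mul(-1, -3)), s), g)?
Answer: 8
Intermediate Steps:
Function('S')(s, g) = Add(g, Mul(s, Add(3, s))) (Function('S')(s, g) = Add(Mul(Add(s, 3), s), g) = Add(Mul(Add(3, s), s), g) = Add(Mul(s, Add(3, s)), g) = Add(g, Mul(s, Add(3, s))))
Function('m')(q) = Mul(2, q)
Add(-132, Mul(Function('l')(1, Function('S')(-5, 5)), Function('m')(-7))) = Add(-132, Mul(Add(5, Mul(-1, Add(5, Pow(-5, 2), Mul(3, -5)))), Mul(2, -7))) = Add(-132, Mul(Add(5, Mul(-1, Add(5, 25, -15))), -14)) = Add(-132, Mul(Add(5, Mul(-1, 15)), -14)) = Add(-132, Mul(Add(5, -15), -14)) = Add(-132, Mul(-10, -14)) = Add(-132, 140) = 8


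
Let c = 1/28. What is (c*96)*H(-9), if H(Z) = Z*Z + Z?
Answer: 1728/7 ≈ 246.86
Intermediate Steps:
H(Z) = Z + Z**2 (H(Z) = Z**2 + Z = Z + Z**2)
c = 1/28 ≈ 0.035714
(c*96)*H(-9) = ((1/28)*96)*(-9*(1 - 9)) = 24*(-9*(-8))/7 = (24/7)*72 = 1728/7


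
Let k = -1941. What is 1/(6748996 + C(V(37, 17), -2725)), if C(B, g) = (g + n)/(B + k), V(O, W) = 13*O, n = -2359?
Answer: 365/2463384811 ≈ 1.4817e-7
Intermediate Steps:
C(B, g) = (-2359 + g)/(-1941 + B) (C(B, g) = (g - 2359)/(B - 1941) = (-2359 + g)/(-1941 + B))
1/(6748996 + C(V(37, 17), -2725)) = 1/(6748996 + (-2359 - 2725)/(-1941 + 13*37)) = 1/(6748996 - 5084/(-1941 + 481)) = 1/(6748996 - 5084/(-1460)) = 1/(6748996 - 1/1460*(-5084)) = 1/(6748996 + 1271/365) = 1/(2463384811/365) = 365/2463384811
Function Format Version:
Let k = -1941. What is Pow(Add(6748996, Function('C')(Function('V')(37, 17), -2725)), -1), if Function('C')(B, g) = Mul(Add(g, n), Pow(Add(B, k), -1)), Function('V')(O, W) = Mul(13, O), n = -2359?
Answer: Rational(365, 2463384811) ≈ 1.4817e-7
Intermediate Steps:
Function('C')(B, g) = Mul(Pow(Add(-1941, B), -1), Add(-2359, g)) (Function('C')(B, g) = Mul(Add(g, -2359), Pow(Add(B, -1941), -1)) = Mul(Add(-2359, g), Pow(Add(-1941, B), -1)) = Mul(Pow(Add(-1941, B), -1), Add(-2359, g)))
Pow(Add(6748996, Function('C')(Function('V')(37, 17), -2725)), -1) = Pow(Add(6748996, Mul(Pow(Add(-1941, Mul(13, 37)), -1), Add(-2359, -2725))), -1) = Pow(Add(6748996, Mul(Pow(Add(-1941, 481), -1), -5084)), -1) = Pow(Add(6748996, Mul(Pow(-1460, -1), -5084)), -1) = Pow(Add(6748996, Mul(Rational(-1, 1460), -5084)), -1) = Pow(Add(6748996, Rational(1271, 365)), -1) = Pow(Rational(2463384811, 365), -1) = Rational(365, 2463384811)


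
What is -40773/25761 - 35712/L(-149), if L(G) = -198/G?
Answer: -2538604093/94457 ≈ -26876.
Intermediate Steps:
-40773/25761 - 35712/L(-149) = -40773/25761 - 35712/((-198/(-149))) = -40773*1/25761 - 35712/((-198*(-1/149))) = -13591/8587 - 35712/198/149 = -13591/8587 - 35712*149/198 = -13591/8587 - 295616/11 = -2538604093/94457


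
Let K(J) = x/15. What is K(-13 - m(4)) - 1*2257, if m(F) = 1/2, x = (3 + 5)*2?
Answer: -33839/15 ≈ -2255.9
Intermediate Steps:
x = 16 (x = 8*2 = 16)
m(F) = ½
K(J) = 16/15
K(-13 - m(4)) - 1*2257 = 16/15 - 1*2257 = 16/15 - 2257 = -33839/15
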